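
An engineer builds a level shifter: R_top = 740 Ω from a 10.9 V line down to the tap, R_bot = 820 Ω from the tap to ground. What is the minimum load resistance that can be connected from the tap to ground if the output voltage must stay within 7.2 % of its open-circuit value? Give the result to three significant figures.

R_L(min) ≈ 5.01 kΩ

Output resistance R_th = R_top‖R_bot = (740 × 820)/1560 = 389.0 Ω.
The fractional drop is R_th/(R_th + R_L); requiring this ≤ 0.0720 gives R_L ≥ R_th(1/0.0720 − 1) = 389.0 × 12.89 = 5.01 kΩ.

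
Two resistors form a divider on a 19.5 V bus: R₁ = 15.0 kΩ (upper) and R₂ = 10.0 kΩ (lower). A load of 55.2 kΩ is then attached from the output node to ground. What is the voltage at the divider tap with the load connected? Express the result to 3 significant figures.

The load sits in parallel with R₂: R₂‖R_L = (10.0 × 55.2) / (10.0 + 55.2) = 8.466 kΩ.
V_out = 19.5 × 8.466 / (15.0 + 8.466) = 19.5 × 8.466/23.47 = 7.04 V.

V_out ≈ 7.04 V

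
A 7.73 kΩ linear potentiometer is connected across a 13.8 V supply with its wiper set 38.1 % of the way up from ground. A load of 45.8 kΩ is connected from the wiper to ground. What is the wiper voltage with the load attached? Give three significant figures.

V ≈ 5.06 V

The wiper splits the pot into (1−α)R = 4.785 kΩ above and αR = 2.945 kΩ below.
Lower section ‖ load = 2.767 kΩ.
V_wiper = 13.8 × 2.767/(4.785 + 2.767) = 5.06 V.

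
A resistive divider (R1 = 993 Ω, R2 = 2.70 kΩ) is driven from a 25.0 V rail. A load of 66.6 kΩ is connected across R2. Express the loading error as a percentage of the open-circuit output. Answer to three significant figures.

1.08 %

The divider's output (Thévenin) resistance is R1‖R2 = 726.0 Ω.
Fractional drop under load = R_th/(R_th + R_L) = 726.0 / (726.0 + 66600) = 0.01078.
So the output falls by 1.08 %.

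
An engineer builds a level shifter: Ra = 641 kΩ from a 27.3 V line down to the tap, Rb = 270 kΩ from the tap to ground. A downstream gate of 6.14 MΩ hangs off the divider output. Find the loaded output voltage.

V_out ≈ 7.85 V

The load sits in parallel with Rb: Rb‖R_L = (270 × 6140) / (270 + 6140) = 258.6 kΩ.
V_out = 27.3 × 258.6 / (641 + 258.6) = 27.3 × 258.6/899.6 = 7.85 V.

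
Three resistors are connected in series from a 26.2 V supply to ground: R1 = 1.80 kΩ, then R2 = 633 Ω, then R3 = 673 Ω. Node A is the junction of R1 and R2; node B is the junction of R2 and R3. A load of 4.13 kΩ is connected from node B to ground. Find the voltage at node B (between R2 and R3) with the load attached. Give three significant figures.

V ≈ 5.03 V

At node B, R3 is in parallel with the load: R3‖R_L = 578.7 Ω.
Below node A the resistance is R2 + (R3‖R_L) = 1212 Ω, so V_A = 26.2 × 1212/3012 = 10.54 V.
Then V_B = V_A × (R3‖R_L)/(R2 + R3‖R_L) = 10.54 × 578.7/1212 = 5.03 V.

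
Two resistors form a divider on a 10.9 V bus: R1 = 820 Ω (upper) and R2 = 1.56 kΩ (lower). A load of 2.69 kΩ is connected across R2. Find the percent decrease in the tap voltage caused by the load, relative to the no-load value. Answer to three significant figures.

16.7 %

The divider's output (Thévenin) resistance is R1‖R2 = 537.5 Ω.
Fractional drop under load = R_th/(R_th + R_L) = 537.5 / (537.5 + 2690) = 0.1665.
So the output falls by 16.7 %.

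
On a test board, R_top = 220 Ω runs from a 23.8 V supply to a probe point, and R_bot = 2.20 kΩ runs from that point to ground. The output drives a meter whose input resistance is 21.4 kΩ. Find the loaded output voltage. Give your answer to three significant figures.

The load sits in parallel with R_bot: R_bot‖R_L = (2200 × 21400) / (2200 + 21400) = 1995 Ω.
V_out = 23.8 × 1995 / (220 + 1995) = 23.8 × 1995/2215 = 21.4 V.

V_out ≈ 21.4 V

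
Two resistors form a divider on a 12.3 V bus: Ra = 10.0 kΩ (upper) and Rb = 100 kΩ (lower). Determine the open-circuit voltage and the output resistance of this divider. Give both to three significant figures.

V_th is the open-circuit tap voltage: 12.3 × 100/(10.0 + 100) = 11.2 V.
With the supply zeroed, Ra and Rb appear in parallel from the tap: R_th = Ra‖Rb = (10.0 × 100)/110.0 = 9.09 kΩ.

V_th = 11.2 V, R_th = 9.09 kΩ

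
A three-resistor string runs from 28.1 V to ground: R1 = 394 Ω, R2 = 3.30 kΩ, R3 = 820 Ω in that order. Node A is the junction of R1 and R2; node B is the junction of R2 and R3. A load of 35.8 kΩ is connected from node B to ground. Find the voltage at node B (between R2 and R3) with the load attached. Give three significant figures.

At node B, R3 is in parallel with the load: R3‖R_L = 801.6 Ω.
Below node A the resistance is R2 + (R3‖R_L) = 4102 Ω, so V_A = 28.1 × 4102/4496 = 25.64 V.
Then V_B = V_A × (R3‖R_L)/(R2 + R3‖R_L) = 25.64 × 801.6/4102 = 5.01 V.

V ≈ 5.01 V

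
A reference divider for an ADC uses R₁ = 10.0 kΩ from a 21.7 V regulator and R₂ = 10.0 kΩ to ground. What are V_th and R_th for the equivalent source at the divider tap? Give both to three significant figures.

V_th is the open-circuit tap voltage: 21.7 × 10.0/(10.0 + 10.0) = 10.8 V.
With the supply zeroed, R₁ and R₂ appear in parallel from the tap: R_th = R₁‖R₂ = (10.0 × 10.0)/20.00 = 5.00 kΩ.

V_th = 10.8 V, R_th = 5.00 kΩ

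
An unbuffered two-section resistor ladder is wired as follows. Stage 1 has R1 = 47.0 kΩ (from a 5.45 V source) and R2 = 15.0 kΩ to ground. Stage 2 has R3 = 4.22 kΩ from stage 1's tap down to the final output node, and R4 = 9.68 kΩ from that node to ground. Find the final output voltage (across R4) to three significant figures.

V_out ≈ 0.505 V

Stage 2 presents R3+R4 = 13.90 kΩ as a load on stage 1's tap.
Stage 1's lower leg becomes R2‖(R3+R4) = 7.215 kΩ, so V_mid = 5.45 × 7.215/54.21 = 0.7253 V.
Stage 2 is itself unloaded: V_out = V_mid × R4/(R3+R4) = 0.7253 × 9.68/13.90 = 0.505 V.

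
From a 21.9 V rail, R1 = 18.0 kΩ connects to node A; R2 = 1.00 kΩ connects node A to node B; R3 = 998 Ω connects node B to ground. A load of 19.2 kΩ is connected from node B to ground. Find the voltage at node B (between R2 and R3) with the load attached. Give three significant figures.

At node B, R3 is in parallel with the load: R3‖R_L = 948.7 Ω.
Below node A the resistance is R2 + (R3‖R_L) = 1949 Ω, so V_A = 21.9 × 1949/19950 = 2.139 V.
Then V_B = V_A × (R3‖R_L)/(R2 + R3‖R_L) = 2.139 × 948.7/1949 = 1.04 V.

V ≈ 1.04 V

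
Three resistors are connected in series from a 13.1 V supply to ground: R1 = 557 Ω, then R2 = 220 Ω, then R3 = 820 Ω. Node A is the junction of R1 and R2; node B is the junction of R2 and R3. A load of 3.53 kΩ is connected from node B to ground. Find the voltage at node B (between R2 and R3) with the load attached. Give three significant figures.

At node B, R3 is in parallel with the load: R3‖R_L = 665.4 Ω.
Below node A the resistance is R2 + (R3‖R_L) = 885.4 Ω, so V_A = 13.1 × 885.4/1442 = 8.041 V.
Then V_B = V_A × (R3‖R_L)/(R2 + R3‖R_L) = 8.041 × 665.4/885.4 = 6.04 V.

V ≈ 6.04 V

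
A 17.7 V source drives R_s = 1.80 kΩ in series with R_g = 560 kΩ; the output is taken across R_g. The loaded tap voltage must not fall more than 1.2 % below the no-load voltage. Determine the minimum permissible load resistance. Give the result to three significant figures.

Output resistance R_th = R_s‖R_g = (1.80 × 560)/561.8 = 1.794 kΩ.
The fractional drop is R_th/(R_th + R_L); requiring this ≤ 0.0120 gives R_L ≥ R_th(1/0.0120 − 1) = 1.794 × 82.33 = 148 kΩ.

R_L(min) ≈ 148 kΩ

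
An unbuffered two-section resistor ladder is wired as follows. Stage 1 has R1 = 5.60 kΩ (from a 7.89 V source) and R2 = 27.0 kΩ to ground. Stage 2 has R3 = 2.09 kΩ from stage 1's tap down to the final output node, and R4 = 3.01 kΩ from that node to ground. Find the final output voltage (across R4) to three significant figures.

Stage 2 presents R3+R4 = 5.100 kΩ as a load on stage 1's tap.
Stage 1's lower leg becomes R2‖(R3+R4) = 4.290 kΩ, so V_mid = 7.89 × 4.290/9.890 = 3.422 V.
Stage 2 is itself unloaded: V_out = V_mid × R4/(R3+R4) = 3.422 × 3.01/5.100 = 2.02 V.

V_out ≈ 2.02 V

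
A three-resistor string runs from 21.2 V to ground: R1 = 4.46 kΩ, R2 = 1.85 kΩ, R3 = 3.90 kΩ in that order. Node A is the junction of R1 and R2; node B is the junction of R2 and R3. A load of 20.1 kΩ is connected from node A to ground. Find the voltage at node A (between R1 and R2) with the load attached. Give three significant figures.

Below node A the series string R2+R3 = 5.750 kΩ sits in parallel with the 20.1 kΩ load: 4.471 kΩ.
V_A = 21.2 × 4.471/(4.46 + 4.471) = 10.6 V.

V ≈ 10.6 V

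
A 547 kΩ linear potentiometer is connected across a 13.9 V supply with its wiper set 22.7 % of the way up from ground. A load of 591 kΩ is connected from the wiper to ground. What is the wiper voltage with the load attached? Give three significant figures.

V ≈ 2.71 V

The wiper splits the pot into (1−α)R = 422.8 kΩ above and αR = 124.2 kΩ below.
Lower section ‖ load = 102.6 kΩ.
V_wiper = 13.9 × 102.6/(422.8 + 102.6) = 2.71 V.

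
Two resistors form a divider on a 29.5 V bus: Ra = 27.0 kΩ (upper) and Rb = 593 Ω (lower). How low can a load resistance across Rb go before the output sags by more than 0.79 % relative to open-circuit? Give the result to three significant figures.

R_L(min) ≈ 72.9 kΩ

Output resistance R_th = Ra‖Rb = (27000 × 593)/27590 = 580.3 Ω.
The fractional drop is R_th/(R_th + R_L); requiring this ≤ 0.00790 gives R_L ≥ R_th(1/0.00790 − 1) = 580.3 × 125.6 = 72.9 kΩ.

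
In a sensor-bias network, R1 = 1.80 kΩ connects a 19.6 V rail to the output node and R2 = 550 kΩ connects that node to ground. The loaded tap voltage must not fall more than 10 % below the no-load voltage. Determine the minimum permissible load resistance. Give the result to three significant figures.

Output resistance R_th = R1‖R2 = (1.80 × 550)/551.8 = 1.794 kΩ.
The fractional drop is R_th/(R_th + R_L); requiring this ≤ 0.100 gives R_L ≥ R_th(1/0.100 − 1) = 1.794 × 9.000 = 16.1 kΩ.

R_L(min) ≈ 16.1 kΩ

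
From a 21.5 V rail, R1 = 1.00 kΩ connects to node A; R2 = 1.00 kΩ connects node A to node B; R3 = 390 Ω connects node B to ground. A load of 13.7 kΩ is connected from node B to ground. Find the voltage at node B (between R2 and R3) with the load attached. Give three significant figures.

V ≈ 3.43 V

At node B, R3 is in parallel with the load: R3‖R_L = 379.2 Ω.
Below node A the resistance is R2 + (R3‖R_L) = 1379 Ω, so V_A = 21.5 × 1379/2379 = 12.46 V.
Then V_B = V_A × (R3‖R_L)/(R2 + R3‖R_L) = 12.46 × 379.2/1379 = 3.43 V.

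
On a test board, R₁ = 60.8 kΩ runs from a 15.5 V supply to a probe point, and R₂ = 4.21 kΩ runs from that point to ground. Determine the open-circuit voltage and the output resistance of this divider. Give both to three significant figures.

V_th is the open-circuit tap voltage: 15.5 × 4.21/(60.8 + 4.21) = 1.00 V.
With the supply zeroed, R₁ and R₂ appear in parallel from the tap: R_th = R₁‖R₂ = (60.8 × 4.21)/65.01 = 3.94 kΩ.

V_th = 1.00 V, R_th = 3.94 kΩ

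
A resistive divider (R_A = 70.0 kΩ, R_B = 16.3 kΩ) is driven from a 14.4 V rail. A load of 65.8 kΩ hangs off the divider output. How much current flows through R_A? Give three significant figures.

R_B‖R_L = 13.06 kΩ, so the source sees R_A + R_B‖R_L = 83.06 kΩ.
I = 14.4 V / 83.06 kΩ = 0.173 mA.

I ≈ 0.173 mA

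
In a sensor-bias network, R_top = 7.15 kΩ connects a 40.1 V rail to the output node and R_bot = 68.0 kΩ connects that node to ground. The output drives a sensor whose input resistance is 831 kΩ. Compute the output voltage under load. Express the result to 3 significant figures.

V_out ≈ 36.0 V

The load sits in parallel with R_bot: R_bot‖R_L = (68.0 × 831) / (68.0 + 831) = 62.86 kΩ.
V_out = 40.1 × 62.86 / (7.15 + 62.86) = 40.1 × 62.86/70.01 = 36.0 V.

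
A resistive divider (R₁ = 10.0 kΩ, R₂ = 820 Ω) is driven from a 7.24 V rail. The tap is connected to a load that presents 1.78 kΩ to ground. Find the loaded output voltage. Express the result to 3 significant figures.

The load sits in parallel with R₂: R₂‖R_L = (820 × 1780) / (820 + 1780) = 561.4 Ω.
V_out = 7.24 × 561.4 / (10000 + 561.4) = 7.24 × 561.4/10560 = 0.385 V.

V_out ≈ 0.385 V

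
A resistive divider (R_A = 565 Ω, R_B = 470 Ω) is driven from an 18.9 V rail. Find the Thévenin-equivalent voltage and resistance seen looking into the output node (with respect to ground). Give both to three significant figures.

V_th is the open-circuit tap voltage: 18.9 × 470/(565 + 470) = 8.58 V.
With the supply zeroed, R_A and R_B appear in parallel from the tap: R_th = R_A‖R_B = (565 × 470)/1035 = 257 Ω.

V_th = 8.58 V, R_th = 257 Ω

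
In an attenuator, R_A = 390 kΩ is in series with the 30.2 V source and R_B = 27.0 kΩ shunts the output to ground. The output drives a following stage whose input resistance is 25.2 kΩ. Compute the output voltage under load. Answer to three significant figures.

The load sits in parallel with R_B: R_B‖R_L = (27.0 × 25.2) / (27.0 + 25.2) = 13.03 kΩ.
V_out = 30.2 × 13.03 / (390 + 13.03) = 30.2 × 13.03/403.0 = 0.977 V.

V_out ≈ 0.977 V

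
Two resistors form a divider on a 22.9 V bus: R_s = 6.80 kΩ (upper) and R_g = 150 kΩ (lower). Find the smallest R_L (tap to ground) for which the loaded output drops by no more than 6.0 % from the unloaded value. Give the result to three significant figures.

Output resistance R_th = R_s‖R_g = (6.80 × 150)/156.8 = 6.505 kΩ.
The fractional drop is R_th/(R_th + R_L); requiring this ≤ 0.0600 gives R_L ≥ R_th(1/0.0600 − 1) = 6.505 × 15.67 = 102 kΩ.

R_L(min) ≈ 102 kΩ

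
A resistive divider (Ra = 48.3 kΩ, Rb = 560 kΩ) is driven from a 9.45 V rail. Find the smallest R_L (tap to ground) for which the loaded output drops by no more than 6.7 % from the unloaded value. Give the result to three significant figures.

R_L(min) ≈ 619 kΩ

Output resistance R_th = Ra‖Rb = (48.3 × 560)/608.3 = 44.46 kΩ.
The fractional drop is R_th/(R_th + R_L); requiring this ≤ 0.0670 gives R_L ≥ R_th(1/0.0670 − 1) = 44.46 × 13.93 = 619 kΩ.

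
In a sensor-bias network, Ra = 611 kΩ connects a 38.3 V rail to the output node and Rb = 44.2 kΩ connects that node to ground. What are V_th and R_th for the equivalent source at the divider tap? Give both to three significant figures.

V_th = 2.58 V, R_th = 41.2 kΩ

V_th is the open-circuit tap voltage: 38.3 × 44.2/(611 + 44.2) = 2.58 V.
With the supply zeroed, Ra and Rb appear in parallel from the tap: R_th = Ra‖Rb = (611 × 44.2)/655.2 = 41.2 kΩ.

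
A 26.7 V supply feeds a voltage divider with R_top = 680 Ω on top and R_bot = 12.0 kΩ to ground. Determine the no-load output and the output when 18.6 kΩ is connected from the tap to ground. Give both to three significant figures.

Unloaded: 25.3 V; loaded: 24.4 V

Open-circuit: V = 26.7 × 12000/(680 + 12000) = 25.3 V.
With the load, R_bot becomes R_bot‖R_L = 7294 Ω, so V = 26.7 × 7294/7974 = 24.4 V.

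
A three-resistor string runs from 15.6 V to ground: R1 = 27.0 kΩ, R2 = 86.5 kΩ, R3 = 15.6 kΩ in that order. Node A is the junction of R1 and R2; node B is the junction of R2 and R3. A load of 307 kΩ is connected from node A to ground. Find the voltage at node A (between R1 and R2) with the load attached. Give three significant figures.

V ≈ 11.5 V

Below node A the series string R2+R3 = 102.1 kΩ sits in parallel with the 307 kΩ load: 76.62 kΩ.
V_A = 15.6 × 76.62/(27.0 + 76.62) = 11.5 V.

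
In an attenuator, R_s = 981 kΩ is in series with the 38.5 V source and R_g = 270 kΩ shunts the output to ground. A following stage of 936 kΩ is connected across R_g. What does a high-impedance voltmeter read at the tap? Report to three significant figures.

The load sits in parallel with R_g: R_g‖R_L = (270 × 936) / (270 + 936) = 209.6 kΩ.
V_out = 38.5 × 209.6 / (981 + 209.6) = 38.5 × 209.6/1191 = 6.78 V.
(Unloaded it would have been 8.31 V.)

V_out ≈ 6.78 V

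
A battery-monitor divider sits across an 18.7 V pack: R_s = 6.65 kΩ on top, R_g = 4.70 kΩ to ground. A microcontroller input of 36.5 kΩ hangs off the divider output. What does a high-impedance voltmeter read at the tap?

The load sits in parallel with R_g: R_g‖R_L = (4.70 × 36.5) / (4.70 + 36.5) = 4.164 kΩ.
V_out = 18.7 × 4.164 / (6.65 + 4.164) = 18.7 × 4.164/10.81 = 7.20 V.
(Unloaded it would have been 7.74 V.)

V_out ≈ 7.20 V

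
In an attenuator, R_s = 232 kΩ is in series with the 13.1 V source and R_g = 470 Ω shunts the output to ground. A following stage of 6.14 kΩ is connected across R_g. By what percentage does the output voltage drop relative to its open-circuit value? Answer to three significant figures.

The divider's output (Thévenin) resistance is R_s‖R_g = 469.0 Ω.
Fractional drop under load = R_th/(R_th + R_L) = 469.0 / (469.0 + 6140) = 0.07097.
So the output falls by 7.10 %.

7.10 %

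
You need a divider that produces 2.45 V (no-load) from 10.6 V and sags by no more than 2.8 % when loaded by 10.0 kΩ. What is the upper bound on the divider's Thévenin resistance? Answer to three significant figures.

R_th ≤ 288 Ω

Loading drop = R_th/(R_th + R_L) ≤ 0.0280, so R_th ≤ R_L · ε/(1−ε) = 10.0 kΩ × 0.0280/0.9720 = 288 Ω.
(Any R1, R2 with R2/(R1+R2) = 0.231 and R1‖R2 ≤ 288 Ω will meet the spec.)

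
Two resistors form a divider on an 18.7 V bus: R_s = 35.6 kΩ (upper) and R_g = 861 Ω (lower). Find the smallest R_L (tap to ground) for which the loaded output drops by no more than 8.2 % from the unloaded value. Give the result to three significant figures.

R_L(min) ≈ 9.41 kΩ

Output resistance R_th = R_s‖R_g = (35600 × 861)/36460 = 840.7 Ω.
The fractional drop is R_th/(R_th + R_L); requiring this ≤ 0.0820 gives R_L ≥ R_th(1/0.0820 − 1) = 840.7 × 11.20 = 9.41 kΩ.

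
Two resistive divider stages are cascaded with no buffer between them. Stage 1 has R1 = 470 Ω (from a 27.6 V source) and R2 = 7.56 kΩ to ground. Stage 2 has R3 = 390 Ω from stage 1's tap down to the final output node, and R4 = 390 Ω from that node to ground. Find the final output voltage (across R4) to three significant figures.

Stage 2 presents R3+R4 = 780.0 Ω as a load on stage 1's tap.
Stage 1's lower leg becomes R2‖(R3+R4) = 707.1 Ω, so V_mid = 27.6 × 707.1/1177 = 16.58 V.
Stage 2 is itself unloaded: V_out = V_mid × R4/(R3+R4) = 16.58 × 390/780.0 = 8.29 V.

V_out ≈ 8.29 V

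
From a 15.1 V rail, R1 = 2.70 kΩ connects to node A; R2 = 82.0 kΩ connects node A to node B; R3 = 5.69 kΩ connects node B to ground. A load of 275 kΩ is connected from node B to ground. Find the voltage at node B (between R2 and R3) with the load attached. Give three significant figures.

At node B, R3 is in parallel with the load: R3‖R_L = 5.575 kΩ.
Below node A the resistance is R2 + (R3‖R_L) = 87.57 kΩ, so V_A = 15.1 × 87.57/90.27 = 14.65 V.
Then V_B = V_A × (R3‖R_L)/(R2 + R3‖R_L) = 14.65 × 5.575/87.57 = 0.932 V.

V ≈ 0.932 V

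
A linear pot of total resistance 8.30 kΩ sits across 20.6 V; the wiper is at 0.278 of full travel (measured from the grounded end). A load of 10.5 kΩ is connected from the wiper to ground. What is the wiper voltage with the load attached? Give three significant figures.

V ≈ 4.94 V

The wiper splits the pot into (1−α)R = 5.993 kΩ above and αR = 2.307 kΩ below.
Lower section ‖ load = 1.892 kΩ.
V_wiper = 20.6 × 1.892/(5.993 + 1.892) = 4.94 V.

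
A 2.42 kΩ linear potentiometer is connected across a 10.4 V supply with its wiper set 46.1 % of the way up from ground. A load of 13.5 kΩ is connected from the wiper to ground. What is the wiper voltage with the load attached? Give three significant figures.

The wiper splits the pot into (1−α)R = 1.304 kΩ above and αR = 1.116 kΩ below.
Lower section ‖ load = 1.030 kΩ.
V_wiper = 10.4 × 1.030/(1.304 + 1.030) = 4.59 V.

V ≈ 4.59 V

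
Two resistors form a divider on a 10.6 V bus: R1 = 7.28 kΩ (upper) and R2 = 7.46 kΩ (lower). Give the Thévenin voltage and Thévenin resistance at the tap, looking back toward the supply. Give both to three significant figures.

V_th is the open-circuit tap voltage: 10.6 × 7.46/(7.28 + 7.46) = 5.36 V.
With the supply zeroed, R1 and R2 appear in parallel from the tap: R_th = R1‖R2 = (7.28 × 7.46)/14.74 = 3.68 kΩ.

V_th = 5.36 V, R_th = 3.68 kΩ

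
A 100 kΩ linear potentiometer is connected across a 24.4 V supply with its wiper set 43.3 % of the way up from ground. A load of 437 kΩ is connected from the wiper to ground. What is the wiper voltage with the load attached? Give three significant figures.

The wiper splits the pot into (1−α)R = 56.70 kΩ above and αR = 43.30 kΩ below.
Lower section ‖ load = 39.40 kΩ.
V_wiper = 24.4 × 39.40/(56.70 + 39.40) = 10.0 V.

V ≈ 10.0 V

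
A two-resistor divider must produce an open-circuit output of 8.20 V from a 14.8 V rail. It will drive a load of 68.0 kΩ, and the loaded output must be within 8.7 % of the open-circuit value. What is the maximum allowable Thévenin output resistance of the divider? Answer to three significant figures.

R_th ≤ 6.48 kΩ

Loading drop = R_th/(R_th + R_L) ≤ 0.0870, so R_th ≤ R_L · ε/(1−ε) = 68.0 kΩ × 0.0870/0.9130 = 6.48 kΩ.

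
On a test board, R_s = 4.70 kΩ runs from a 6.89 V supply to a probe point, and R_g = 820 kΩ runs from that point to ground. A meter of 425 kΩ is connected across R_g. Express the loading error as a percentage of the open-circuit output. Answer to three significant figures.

1.09 %

The divider's output (Thévenin) resistance is R_s‖R_g = 4.673 kΩ.
Fractional drop under load = R_th/(R_th + R_L) = 4.673 / (4.673 + 425) = 0.01088.
So the output falls by 1.09 %.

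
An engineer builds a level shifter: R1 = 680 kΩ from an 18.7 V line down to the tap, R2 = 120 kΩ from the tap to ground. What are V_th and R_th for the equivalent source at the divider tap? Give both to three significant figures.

V_th is the open-circuit tap voltage: 18.7 × 120/(680 + 120) = 2.81 V.
With the supply zeroed, R1 and R2 appear in parallel from the tap: R_th = R1‖R2 = (680 × 120)/800.0 = 102 kΩ.

V_th = 2.81 V, R_th = 102 kΩ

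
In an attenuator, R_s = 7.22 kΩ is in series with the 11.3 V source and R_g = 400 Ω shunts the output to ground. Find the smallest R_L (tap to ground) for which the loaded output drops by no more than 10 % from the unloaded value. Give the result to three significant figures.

R_L(min) ≈ 3.41 kΩ

Output resistance R_th = R_s‖R_g = (7220 × 400)/7620 = 379.0 Ω.
The fractional drop is R_th/(R_th + R_L); requiring this ≤ 0.100 gives R_L ≥ R_th(1/0.100 − 1) = 379.0 × 9.000 = 3.41 kΩ.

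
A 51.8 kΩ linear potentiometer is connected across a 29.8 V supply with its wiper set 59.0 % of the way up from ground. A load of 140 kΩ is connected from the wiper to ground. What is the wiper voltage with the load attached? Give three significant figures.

V ≈ 16.1 V

The wiper splits the pot into (1−α)R = 21.24 kΩ above and αR = 30.56 kΩ below.
Lower section ‖ load = 25.09 kΩ.
V_wiper = 29.8 × 25.09/(21.24 + 25.09) = 16.1 V.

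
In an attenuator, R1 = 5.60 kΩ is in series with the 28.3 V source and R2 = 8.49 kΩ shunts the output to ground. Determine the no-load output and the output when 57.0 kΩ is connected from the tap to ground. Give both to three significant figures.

Unloaded: 17.1 V; loaded: 16.1 V

Open-circuit: V = 28.3 × 8.49/(5.60 + 8.49) = 17.1 V.
With the load, R2 becomes R2‖R_L = 7.389 kΩ, so V = 28.3 × 7.389/12.99 = 16.1 V.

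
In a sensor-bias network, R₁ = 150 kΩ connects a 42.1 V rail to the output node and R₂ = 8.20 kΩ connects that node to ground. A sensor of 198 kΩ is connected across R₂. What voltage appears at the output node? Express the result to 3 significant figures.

V_out ≈ 2.10 V

The load sits in parallel with R₂: R₂‖R_L = (8.20 × 198) / (8.20 + 198) = 7.874 kΩ.
V_out = 42.1 × 7.874 / (150 + 7.874) = 42.1 × 7.874/157.9 = 2.10 V.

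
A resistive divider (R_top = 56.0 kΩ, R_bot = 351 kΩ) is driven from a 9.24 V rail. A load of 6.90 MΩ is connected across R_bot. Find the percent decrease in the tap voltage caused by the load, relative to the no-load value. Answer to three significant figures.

0.695 %

The divider's output (Thévenin) resistance is R_top‖R_bot = 48.29 kΩ.
Fractional drop under load = R_th/(R_th + R_L) = 48.29 / (48.29 + 6900) = 0.006951.
So the output falls by 0.695 %.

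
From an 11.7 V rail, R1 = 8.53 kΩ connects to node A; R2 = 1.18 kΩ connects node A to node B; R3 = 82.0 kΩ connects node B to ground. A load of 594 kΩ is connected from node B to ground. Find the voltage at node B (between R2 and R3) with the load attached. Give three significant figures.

V ≈ 10.3 V

At node B, R3 is in parallel with the load: R3‖R_L = 72.05 kΩ.
Below node A the resistance is R2 + (R3‖R_L) = 73.23 kΩ, so V_A = 11.7 × 73.23/81.76 = 10.48 V.
Then V_B = V_A × (R3‖R_L)/(R2 + R3‖R_L) = 10.48 × 72.05/73.23 = 10.3 V.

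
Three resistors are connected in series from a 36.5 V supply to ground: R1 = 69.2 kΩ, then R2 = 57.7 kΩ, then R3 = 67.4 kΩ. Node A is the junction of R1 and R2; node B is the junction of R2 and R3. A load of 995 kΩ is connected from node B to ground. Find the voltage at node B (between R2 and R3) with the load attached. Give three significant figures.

At node B, R3 is in parallel with the load: R3‖R_L = 63.12 kΩ.
Below node A the resistance is R2 + (R3‖R_L) = 120.8 kΩ, so V_A = 36.5 × 120.8/190.0 = 23.21 V.
Then V_B = V_A × (R3‖R_L)/(R2 + R3‖R_L) = 23.21 × 63.12/120.8 = 12.1 V.

V ≈ 12.1 V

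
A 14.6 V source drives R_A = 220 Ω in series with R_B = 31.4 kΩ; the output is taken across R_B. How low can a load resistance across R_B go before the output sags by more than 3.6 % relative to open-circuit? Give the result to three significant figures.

R_L(min) ≈ 5.85 kΩ

Output resistance R_th = R_A‖R_B = (220 × 31400)/31620 = 218.5 Ω.
The fractional drop is R_th/(R_th + R_L); requiring this ≤ 0.0360 gives R_L ≥ R_th(1/0.0360 − 1) = 218.5 × 26.78 = 5.85 kΩ.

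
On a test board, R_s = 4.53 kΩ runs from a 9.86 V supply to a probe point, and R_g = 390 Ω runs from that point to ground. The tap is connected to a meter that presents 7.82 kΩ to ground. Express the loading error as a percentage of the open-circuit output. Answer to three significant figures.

4.39 %

The divider's output (Thévenin) resistance is R_s‖R_g = 359.1 Ω.
Fractional drop under load = R_th/(R_th + R_L) = 359.1 / (359.1 + 7820) = 0.04390.
So the output falls by 4.39 %.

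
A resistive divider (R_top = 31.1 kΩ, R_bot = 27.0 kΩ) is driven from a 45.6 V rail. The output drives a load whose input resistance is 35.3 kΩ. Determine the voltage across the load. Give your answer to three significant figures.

V_out ≈ 15.0 V

The load sits in parallel with R_bot: R_bot‖R_L = (27.0 × 35.3) / (27.0 + 35.3) = 15.30 kΩ.
V_out = 45.6 × 15.30 / (31.1 + 15.30) = 45.6 × 15.30/46.40 = 15.0 V.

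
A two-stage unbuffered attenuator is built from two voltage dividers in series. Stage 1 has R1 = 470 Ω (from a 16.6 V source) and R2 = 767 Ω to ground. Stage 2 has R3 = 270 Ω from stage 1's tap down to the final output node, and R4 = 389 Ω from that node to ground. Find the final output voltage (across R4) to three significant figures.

Stage 2 presents R3+R4 = 659.0 Ω as a load on stage 1's tap.
Stage 1's lower leg becomes R2‖(R3+R4) = 354.5 Ω, so V_mid = 16.6 × 354.5/824.5 = 7.137 V.
Stage 2 is itself unloaded: V_out = V_mid × R4/(R3+R4) = 7.137 × 389/659.0 = 4.21 V.

V_out ≈ 4.21 V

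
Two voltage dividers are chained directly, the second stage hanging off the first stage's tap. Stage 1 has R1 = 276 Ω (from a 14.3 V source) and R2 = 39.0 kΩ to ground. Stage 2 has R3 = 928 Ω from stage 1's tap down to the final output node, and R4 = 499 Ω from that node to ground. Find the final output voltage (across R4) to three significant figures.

V_out ≈ 4.17 V

Stage 2 presents R3+R4 = 1427 Ω as a load on stage 1's tap.
Stage 1's lower leg becomes R2‖(R3+R4) = 1377 Ω, so V_mid = 14.3 × 1377/1653 = 11.91 V.
Stage 2 is itself unloaded: V_out = V_mid × R4/(R3+R4) = 11.91 × 499/1427 = 4.17 V.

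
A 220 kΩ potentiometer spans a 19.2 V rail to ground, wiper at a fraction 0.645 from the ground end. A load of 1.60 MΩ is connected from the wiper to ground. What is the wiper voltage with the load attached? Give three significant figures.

V ≈ 12.0 V

The wiper splits the pot into (1−α)R = 78.10 kΩ above and αR = 141.9 kΩ below.
Lower section ‖ load = 130.3 kΩ.
V_wiper = 19.2 × 130.3/(78.10 + 130.3) = 12.0 V.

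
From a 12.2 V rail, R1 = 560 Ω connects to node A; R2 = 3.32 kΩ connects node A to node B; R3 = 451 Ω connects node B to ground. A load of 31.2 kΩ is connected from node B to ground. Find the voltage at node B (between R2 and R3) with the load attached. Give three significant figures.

V ≈ 1.25 V

At node B, R3 is in parallel with the load: R3‖R_L = 444.6 Ω.
Below node A the resistance is R2 + (R3‖R_L) = 3765 Ω, so V_A = 12.2 × 3765/4325 = 10.62 V.
Then V_B = V_A × (R3‖R_L)/(R2 + R3‖R_L) = 10.62 × 444.6/3765 = 1.25 V.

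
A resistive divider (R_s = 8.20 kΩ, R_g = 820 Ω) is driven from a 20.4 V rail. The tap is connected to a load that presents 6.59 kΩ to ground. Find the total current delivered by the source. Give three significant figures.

R_g‖R_L = 729.3 Ω, so the source sees R_s + R_g‖R_L = 8929 Ω.
I = 20.4 V / 8929 Ω = 2.28 mA.

I ≈ 2.28 mA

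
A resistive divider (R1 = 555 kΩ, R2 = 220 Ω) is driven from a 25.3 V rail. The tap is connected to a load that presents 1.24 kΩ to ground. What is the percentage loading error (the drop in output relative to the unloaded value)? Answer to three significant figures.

The divider's output (Thévenin) resistance is R1‖R2 = 219.9 Ω.
Fractional drop under load = R_th/(R_th + R_L) = 219.9 / (219.9 + 1240) = 0.1506.
So the output falls by 15.1 %.

15.1 %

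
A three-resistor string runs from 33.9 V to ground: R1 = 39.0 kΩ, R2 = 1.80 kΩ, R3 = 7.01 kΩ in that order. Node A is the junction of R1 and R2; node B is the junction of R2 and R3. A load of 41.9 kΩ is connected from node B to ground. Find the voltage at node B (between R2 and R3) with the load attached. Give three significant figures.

V ≈ 4.35 V

At node B, R3 is in parallel with the load: R3‖R_L = 6.005 kΩ.
Below node A the resistance is R2 + (R3‖R_L) = 7.805 kΩ, so V_A = 33.9 × 7.805/46.81 = 5.653 V.
Then V_B = V_A × (R3‖R_L)/(R2 + R3‖R_L) = 5.653 × 6.005/7.805 = 4.35 V.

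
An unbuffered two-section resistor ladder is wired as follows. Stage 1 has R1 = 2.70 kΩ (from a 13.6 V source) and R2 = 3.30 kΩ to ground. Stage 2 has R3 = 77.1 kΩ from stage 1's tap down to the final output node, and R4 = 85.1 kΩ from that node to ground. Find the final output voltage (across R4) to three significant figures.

V_out ≈ 3.89 V

Stage 2 presents R3+R4 = 162.2 kΩ as a load on stage 1's tap.
Stage 1's lower leg becomes R2‖(R3+R4) = 3.234 kΩ, so V_mid = 13.6 × 3.234/5.934 = 7.412 V.
Stage 2 is itself unloaded: V_out = V_mid × R4/(R3+R4) = 7.412 × 85.1/162.2 = 3.89 V.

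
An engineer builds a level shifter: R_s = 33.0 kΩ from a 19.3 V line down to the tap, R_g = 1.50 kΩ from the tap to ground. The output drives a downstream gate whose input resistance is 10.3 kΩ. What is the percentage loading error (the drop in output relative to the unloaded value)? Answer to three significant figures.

The divider's output (Thévenin) resistance is R_s‖R_g = 1.435 kΩ.
Fractional drop under load = R_th/(R_th + R_L) = 1.435 / (1.435 + 10.3) = 0.1223.
So the output falls by 12.2 %.

12.2 %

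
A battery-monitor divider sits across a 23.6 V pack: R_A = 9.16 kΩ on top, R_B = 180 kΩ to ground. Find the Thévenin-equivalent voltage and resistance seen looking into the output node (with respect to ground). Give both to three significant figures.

V_th is the open-circuit tap voltage: 23.6 × 180/(9.16 + 180) = 22.5 V.
With the supply zeroed, R_A and R_B appear in parallel from the tap: R_th = R_A‖R_B = (9.16 × 180)/189.2 = 8.72 kΩ.

V_th = 22.5 V, R_th = 8.72 kΩ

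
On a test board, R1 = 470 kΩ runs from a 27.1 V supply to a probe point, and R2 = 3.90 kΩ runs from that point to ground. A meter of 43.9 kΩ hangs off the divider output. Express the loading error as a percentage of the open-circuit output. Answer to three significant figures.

Unloaded V = 27.1 × 3.90/473.9 = 0.22302 V.
Loaded: R2‖R_L = 3.582 kΩ, giving V = 27.1 × 3.582/473.6 = 0.20496 V.
Drop = (0.22302 − 0.20496) / 0.22302 = 8.10 %.

8.10 %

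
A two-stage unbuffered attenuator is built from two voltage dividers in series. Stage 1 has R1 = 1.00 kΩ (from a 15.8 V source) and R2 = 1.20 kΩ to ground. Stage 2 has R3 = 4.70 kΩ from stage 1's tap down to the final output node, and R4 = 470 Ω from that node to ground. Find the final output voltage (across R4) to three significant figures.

V_out ≈ 0.709 V

Stage 2 presents R3+R4 = 5170 Ω as a load on stage 1's tap.
Stage 1's lower leg becomes R2‖(R3+R4) = 973.9 Ω, so V_mid = 15.8 × 973.9/1974 = 7.796 V.
Stage 2 is itself unloaded: V_out = V_mid × R4/(R3+R4) = 7.796 × 470/5170 = 0.709 V.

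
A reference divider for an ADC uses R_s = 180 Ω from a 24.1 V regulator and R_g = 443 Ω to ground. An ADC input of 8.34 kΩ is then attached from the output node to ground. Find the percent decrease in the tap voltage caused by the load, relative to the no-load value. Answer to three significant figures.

1.51 %

The divider's output (Thévenin) resistance is R_s‖R_g = 128.0 Ω.
Fractional drop under load = R_th/(R_th + R_L) = 128.0 / (128.0 + 8340) = 0.01511.
So the output falls by 1.51 %.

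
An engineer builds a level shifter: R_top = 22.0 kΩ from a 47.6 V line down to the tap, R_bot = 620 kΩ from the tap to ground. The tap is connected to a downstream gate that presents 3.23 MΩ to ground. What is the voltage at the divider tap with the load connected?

V_out ≈ 45.7 V

The load sits in parallel with R_bot: R_bot‖R_L = (620 × 3230) / (620 + 3230) = 520.2 kΩ.
V_out = 47.6 × 520.2 / (22.0 + 520.2) = 47.6 × 520.2/542.2 = 45.7 V.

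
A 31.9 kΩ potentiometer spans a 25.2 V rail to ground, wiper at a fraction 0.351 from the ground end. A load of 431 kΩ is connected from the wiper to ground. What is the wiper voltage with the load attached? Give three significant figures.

The wiper splits the pot into (1−α)R = 20.70 kΩ above and αR = 11.20 kΩ below.
Lower section ‖ load = 10.91 kΩ.
V_wiper = 25.2 × 10.91/(20.70 + 10.91) = 8.70 V.

V ≈ 8.70 V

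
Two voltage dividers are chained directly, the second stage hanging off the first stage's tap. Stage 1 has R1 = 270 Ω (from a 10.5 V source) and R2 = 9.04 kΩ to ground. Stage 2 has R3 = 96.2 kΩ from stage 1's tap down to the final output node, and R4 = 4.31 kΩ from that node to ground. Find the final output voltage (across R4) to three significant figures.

Stage 2 presents R3+R4 = 100500 Ω as a load on stage 1's tap.
Stage 1's lower leg becomes R2‖(R3+R4) = 8294 Ω, so V_mid = 10.5 × 8294/8564 = 10.17 V.
Stage 2 is itself unloaded: V_out = V_mid × R4/(R3+R4) = 10.17 × 4310/100500 = 0.436 V.

V_out ≈ 0.436 V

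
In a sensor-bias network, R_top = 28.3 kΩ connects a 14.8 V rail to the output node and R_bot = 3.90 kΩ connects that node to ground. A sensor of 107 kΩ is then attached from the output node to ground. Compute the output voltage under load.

V_out ≈ 1.74 V

The load sits in parallel with R_bot: R_bot‖R_L = (3.90 × 107) / (3.90 + 107) = 3.763 kΩ.
V_out = 14.8 × 3.763 / (28.3 + 3.763) = 14.8 × 3.763/32.06 = 1.74 V.
(Unloaded it would have been 1.79 V.)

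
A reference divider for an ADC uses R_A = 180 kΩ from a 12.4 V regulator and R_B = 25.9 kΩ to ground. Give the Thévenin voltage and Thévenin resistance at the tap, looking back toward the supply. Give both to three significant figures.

V_th is the open-circuit tap voltage: 12.4 × 25.9/(180 + 25.9) = 1.56 V.
With the supply zeroed, R_A and R_B appear in parallel from the tap: R_th = R_A‖R_B = (180 × 25.9)/205.9 = 22.6 kΩ.

V_th = 1.56 V, R_th = 22.6 kΩ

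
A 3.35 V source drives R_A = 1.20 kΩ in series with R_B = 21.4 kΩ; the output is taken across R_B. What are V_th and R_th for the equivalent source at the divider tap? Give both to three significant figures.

V_th is the open-circuit tap voltage: 3.35 × 21.4/(1.20 + 21.4) = 3.17 V.
With the supply zeroed, R_A and R_B appear in parallel from the tap: R_th = R_A‖R_B = (1.20 × 21.4)/22.60 = 1.14 kΩ.

V_th = 3.17 V, R_th = 1.14 kΩ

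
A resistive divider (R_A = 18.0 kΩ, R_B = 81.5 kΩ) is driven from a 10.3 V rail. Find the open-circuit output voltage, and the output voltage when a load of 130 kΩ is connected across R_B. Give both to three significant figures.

Unloaded: 8.44 V; loaded: 7.58 V

Open-circuit: V = 10.3 × 81.5/(18.0 + 81.5) = 8.44 V.
With the load, R_B becomes R_B‖R_L = 50.09 kΩ, so V = 10.3 × 50.09/68.09 = 7.58 V.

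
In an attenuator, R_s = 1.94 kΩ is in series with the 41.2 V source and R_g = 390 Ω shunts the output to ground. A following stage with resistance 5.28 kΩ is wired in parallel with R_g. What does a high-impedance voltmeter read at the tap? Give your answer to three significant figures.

V_out ≈ 6.50 V

The load sits in parallel with R_g: R_g‖R_L = (390 × 5280) / (390 + 5280) = 363.2 Ω.
V_out = 41.2 × 363.2 / (1940 + 363.2) = 41.2 × 363.2/2303 = 6.50 V.
(Unloaded it would have been 6.90 V.)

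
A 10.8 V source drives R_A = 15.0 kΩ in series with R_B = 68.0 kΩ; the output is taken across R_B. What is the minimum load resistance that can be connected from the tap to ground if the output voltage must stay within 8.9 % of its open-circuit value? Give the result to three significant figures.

Output resistance R_th = R_A‖R_B = (15.0 × 68.0)/83.00 = 12.29 kΩ.
The fractional drop is R_th/(R_th + R_L); requiring this ≤ 0.0890 gives R_L ≥ R_th(1/0.0890 − 1) = 12.29 × 10.24 = 126 kΩ.

R_L(min) ≈ 126 kΩ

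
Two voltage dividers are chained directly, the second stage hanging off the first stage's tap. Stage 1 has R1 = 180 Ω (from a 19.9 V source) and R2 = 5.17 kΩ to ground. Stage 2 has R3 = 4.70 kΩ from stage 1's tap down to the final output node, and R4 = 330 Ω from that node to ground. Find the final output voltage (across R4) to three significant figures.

Stage 2 presents R3+R4 = 5030 Ω as a load on stage 1's tap.
Stage 1's lower leg becomes R2‖(R3+R4) = 2550 Ω, so V_mid = 19.9 × 2550/2730 = 18.59 V.
Stage 2 is itself unloaded: V_out = V_mid × R4/(R3+R4) = 18.59 × 330/5030 = 1.22 V.

V_out ≈ 1.22 V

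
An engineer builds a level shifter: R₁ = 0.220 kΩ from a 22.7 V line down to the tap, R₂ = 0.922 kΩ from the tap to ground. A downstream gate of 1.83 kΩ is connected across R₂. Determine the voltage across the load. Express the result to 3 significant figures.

V_out ≈ 16.7 V

The load sits in parallel with R₂: R₂‖R_L = (922 × 1830) / (922 + 1830) = 613.1 Ω.
V_out = 22.7 × 613.1 / (220 + 613.1) = 22.7 × 613.1/833.1 = 16.7 V.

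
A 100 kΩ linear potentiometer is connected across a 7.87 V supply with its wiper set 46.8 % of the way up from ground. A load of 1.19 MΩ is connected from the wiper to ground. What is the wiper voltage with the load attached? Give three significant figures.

The wiper splits the pot into (1−α)R = 53.20 kΩ above and αR = 46.80 kΩ below.
Lower section ‖ load = 45.03 kΩ.
V_wiper = 7.87 × 45.03/(53.20 + 45.03) = 3.61 V.

V ≈ 3.61 V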